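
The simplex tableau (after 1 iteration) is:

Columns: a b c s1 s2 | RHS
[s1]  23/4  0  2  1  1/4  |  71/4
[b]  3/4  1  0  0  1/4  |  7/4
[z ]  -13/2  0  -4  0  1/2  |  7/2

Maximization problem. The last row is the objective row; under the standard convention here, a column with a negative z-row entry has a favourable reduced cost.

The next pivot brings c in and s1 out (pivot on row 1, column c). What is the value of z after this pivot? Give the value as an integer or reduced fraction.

39

Minimum ratio for c: (71/4)/2 = 71/8.
z changes by −(z-row coeff of c)·ratio = −(-4)·(71/8) = 71/2.
New z = 7/2 + (71/2) = 39.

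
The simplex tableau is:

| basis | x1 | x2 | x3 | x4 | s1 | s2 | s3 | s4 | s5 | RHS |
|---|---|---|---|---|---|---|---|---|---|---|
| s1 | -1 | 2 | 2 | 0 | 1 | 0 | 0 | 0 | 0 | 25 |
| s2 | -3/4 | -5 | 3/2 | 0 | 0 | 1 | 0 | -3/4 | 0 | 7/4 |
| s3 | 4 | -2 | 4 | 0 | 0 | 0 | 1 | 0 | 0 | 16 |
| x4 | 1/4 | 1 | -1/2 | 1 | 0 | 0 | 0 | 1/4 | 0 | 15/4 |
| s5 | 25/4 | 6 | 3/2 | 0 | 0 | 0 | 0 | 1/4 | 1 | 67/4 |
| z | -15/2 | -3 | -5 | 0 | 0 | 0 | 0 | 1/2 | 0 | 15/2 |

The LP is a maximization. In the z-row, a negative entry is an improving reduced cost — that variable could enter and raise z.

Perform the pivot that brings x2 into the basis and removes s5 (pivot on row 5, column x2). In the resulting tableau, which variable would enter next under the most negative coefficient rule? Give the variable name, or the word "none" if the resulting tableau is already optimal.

Pivot element 6. New z-row = old z-row − (-3)·(row 5/6).
Updated z-row coefficients: x1: -35/8, x2: 0, x3: -17/4, x4: 0, s1: 0, s2: 0, s3: 0, s4: 5/8, s5: 1/2.
The most negative is -35/8 in column x1, so x1 would enter next.

x1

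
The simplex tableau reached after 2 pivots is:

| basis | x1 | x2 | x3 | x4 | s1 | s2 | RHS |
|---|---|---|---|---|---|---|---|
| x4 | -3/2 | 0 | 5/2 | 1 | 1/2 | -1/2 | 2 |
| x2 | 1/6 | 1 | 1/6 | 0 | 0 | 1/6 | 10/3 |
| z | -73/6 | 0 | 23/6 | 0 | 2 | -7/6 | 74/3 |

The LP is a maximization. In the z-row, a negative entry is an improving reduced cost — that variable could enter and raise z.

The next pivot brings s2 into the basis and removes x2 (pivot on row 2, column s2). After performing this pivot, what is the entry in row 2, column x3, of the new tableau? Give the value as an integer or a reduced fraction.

1

Pivot element is row 2, column s2: 1/6.
Normalize row 2: new (row 2, x3) = (1/6)/(1/6) = 1.
Row 2 is the pivot row, so the entry is 1.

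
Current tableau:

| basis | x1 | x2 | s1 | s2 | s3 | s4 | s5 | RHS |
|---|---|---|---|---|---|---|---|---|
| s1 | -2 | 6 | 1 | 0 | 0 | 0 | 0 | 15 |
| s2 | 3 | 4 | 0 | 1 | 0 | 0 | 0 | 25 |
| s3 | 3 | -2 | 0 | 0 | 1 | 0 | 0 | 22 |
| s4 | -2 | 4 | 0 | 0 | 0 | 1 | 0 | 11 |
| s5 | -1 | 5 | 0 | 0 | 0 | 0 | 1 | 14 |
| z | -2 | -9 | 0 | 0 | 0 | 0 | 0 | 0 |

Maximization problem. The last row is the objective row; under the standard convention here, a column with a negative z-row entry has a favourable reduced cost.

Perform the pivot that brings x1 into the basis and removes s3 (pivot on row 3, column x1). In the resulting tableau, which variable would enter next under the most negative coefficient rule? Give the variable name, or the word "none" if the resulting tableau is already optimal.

Pivot element 3. New z-row = old z-row − (-2)·(row 3/3).
Updated z-row coefficients: x1: 0, x2: -31/3, s1: 0, s2: 0, s3: 2/3, s4: 0, s5: 0.
The most negative is -31/3 in column x2, so x2 would enter next.

x2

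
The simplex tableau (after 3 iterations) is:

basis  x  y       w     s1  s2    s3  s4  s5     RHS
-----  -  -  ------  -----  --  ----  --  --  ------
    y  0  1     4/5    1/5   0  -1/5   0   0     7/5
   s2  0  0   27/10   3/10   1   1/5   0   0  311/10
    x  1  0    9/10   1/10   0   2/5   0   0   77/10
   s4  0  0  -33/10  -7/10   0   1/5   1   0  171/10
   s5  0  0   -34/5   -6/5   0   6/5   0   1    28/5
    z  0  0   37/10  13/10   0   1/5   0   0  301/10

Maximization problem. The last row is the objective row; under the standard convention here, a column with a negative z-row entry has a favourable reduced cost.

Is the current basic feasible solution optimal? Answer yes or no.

yes

No objective-row coefficient is strictly negative, so no entering variable exists; the tableau is optimal.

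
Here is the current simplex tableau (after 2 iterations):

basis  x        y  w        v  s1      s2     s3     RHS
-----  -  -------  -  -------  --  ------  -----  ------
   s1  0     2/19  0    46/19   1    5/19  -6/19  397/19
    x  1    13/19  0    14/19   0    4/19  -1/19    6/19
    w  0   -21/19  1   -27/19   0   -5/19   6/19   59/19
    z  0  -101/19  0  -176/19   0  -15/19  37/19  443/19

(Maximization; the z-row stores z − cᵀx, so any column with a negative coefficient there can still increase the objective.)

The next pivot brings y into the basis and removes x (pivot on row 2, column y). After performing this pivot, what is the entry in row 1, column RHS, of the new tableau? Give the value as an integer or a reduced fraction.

Pivot element is row 2, column y: 13/19.
Normalize row 2: new (row 2, RHS) = (6/19)/(13/19) = 6/13.
row 1 ← row 1 − (2/19)·(new row 2): 397/19 − (2/19)·(6/13) = 271/13.

271/13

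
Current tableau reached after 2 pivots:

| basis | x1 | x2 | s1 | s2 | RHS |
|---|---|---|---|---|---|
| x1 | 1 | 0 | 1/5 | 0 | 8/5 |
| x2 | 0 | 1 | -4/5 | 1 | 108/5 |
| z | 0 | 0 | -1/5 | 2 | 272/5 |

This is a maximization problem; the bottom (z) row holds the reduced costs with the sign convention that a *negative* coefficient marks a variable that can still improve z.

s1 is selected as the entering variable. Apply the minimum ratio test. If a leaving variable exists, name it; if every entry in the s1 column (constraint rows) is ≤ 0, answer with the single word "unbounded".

Ratios: row 1 (x1): (8/5)/(1/5) = 8; row 2 (x2): entry -4/5 ≤ 0, skip.
Minimum ratio is in the x1 row, so x1 leaves.

x1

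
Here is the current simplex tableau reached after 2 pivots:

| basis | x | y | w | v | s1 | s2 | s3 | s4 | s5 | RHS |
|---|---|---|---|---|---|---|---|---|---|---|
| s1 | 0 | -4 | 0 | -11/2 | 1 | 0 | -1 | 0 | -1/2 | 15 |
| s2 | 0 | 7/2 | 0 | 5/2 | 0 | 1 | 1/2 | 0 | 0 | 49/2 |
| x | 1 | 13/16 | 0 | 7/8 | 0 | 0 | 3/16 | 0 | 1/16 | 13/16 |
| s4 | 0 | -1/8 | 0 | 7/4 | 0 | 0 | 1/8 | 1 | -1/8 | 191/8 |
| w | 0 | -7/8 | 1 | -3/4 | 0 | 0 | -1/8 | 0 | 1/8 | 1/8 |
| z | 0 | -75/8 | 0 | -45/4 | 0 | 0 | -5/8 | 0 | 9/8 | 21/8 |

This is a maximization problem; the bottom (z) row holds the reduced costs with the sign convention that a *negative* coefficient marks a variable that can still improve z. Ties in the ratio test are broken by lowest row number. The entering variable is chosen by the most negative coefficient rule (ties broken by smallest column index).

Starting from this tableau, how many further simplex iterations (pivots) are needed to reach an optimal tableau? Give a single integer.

1

pivot: v in, x out → z = 183/14
No improving column remains; optimal.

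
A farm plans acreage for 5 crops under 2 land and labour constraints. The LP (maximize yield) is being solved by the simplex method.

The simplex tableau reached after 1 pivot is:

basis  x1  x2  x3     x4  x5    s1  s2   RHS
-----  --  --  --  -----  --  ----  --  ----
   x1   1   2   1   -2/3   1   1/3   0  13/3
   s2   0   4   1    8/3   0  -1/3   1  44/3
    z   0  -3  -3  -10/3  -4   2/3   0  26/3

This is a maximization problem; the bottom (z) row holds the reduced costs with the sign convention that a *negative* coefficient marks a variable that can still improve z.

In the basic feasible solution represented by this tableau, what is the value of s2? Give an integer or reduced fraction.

s2 is basic (row 2); its value is the RHS of that row: 44/3.

44/3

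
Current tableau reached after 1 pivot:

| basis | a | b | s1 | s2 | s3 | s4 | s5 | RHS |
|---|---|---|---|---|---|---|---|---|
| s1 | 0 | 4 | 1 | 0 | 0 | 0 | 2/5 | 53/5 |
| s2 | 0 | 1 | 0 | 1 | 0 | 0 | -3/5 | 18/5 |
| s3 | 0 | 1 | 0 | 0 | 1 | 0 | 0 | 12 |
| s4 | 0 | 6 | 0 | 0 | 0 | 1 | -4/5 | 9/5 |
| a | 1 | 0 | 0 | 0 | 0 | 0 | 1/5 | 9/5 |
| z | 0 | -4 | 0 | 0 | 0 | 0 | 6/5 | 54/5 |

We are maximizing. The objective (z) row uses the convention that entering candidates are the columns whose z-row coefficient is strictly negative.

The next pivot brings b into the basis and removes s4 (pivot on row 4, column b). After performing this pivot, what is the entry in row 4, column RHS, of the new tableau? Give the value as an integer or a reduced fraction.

Pivot element is row 4, column b: 6.
Normalize row 4: new (row 4, RHS) = (9/5)/6 = 3/10.
Row 4 is the pivot row, so the entry is 3/10.

3/10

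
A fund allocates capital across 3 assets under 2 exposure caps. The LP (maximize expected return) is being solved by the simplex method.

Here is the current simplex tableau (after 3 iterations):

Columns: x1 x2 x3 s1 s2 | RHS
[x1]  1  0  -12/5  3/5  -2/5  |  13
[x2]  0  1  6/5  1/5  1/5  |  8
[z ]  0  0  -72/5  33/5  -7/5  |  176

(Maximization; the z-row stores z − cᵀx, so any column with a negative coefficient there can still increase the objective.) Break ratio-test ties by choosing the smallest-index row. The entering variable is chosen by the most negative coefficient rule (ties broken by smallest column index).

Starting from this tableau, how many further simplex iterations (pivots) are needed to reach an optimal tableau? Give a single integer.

pivot: x3 in, x2 out → z = 272
No improving column remains; optimal.

1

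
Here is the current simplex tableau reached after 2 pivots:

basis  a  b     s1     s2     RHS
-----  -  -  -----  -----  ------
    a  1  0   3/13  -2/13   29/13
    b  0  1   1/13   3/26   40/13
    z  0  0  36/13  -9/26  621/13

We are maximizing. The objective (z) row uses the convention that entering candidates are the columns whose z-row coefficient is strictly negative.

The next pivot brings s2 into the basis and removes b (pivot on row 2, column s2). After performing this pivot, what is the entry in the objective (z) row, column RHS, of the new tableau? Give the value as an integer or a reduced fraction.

57

Pivot element is row 2, column s2: 3/26.
Normalize row 2: new (row 2, RHS) = (40/13)/(3/26) = 80/3.
z-row ← z-row − (-9/26)·(new row 2): 621/13 − (-9/26)·(80/3) = 57.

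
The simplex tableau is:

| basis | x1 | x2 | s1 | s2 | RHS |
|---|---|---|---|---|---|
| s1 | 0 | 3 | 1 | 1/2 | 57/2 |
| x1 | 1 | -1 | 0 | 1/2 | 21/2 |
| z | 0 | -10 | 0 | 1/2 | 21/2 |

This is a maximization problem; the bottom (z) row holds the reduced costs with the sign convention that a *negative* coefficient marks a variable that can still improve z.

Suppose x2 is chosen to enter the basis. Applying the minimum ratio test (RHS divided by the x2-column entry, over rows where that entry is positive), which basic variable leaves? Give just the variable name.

s1

Ratios: row 1 (s1): (57/2)/3 = 19/2; row 2 (x1): entry -1 ≤ 0, skip.
Minimum ratio 19/2 is in the s1 row, so s1 leaves.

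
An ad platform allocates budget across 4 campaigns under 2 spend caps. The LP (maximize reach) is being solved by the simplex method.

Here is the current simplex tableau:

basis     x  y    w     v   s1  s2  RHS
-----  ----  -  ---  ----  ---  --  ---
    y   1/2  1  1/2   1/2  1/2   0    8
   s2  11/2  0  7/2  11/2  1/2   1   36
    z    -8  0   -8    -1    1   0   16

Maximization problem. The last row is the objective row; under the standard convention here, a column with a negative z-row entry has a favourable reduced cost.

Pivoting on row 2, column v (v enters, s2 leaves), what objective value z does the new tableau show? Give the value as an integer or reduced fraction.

248/11

Minimum ratio for v: 36/(11/2) = 72/11.
z changes by −(z-row coeff of v)·ratio = −(-1)·(72/11) = 72/11.
New z = 16 + (72/11) = 248/11.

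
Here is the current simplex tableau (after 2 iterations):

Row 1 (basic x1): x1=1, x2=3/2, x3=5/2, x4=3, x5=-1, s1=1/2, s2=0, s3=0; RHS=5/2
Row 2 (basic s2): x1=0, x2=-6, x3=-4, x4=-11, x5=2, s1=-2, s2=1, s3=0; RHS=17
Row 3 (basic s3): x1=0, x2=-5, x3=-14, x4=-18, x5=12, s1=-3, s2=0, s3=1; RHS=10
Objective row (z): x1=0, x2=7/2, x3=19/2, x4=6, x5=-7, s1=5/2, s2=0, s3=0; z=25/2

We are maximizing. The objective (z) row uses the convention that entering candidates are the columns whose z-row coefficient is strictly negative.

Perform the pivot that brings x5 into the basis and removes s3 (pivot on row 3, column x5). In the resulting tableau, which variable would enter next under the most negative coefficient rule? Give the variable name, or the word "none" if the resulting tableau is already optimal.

Pivot element 12. New z-row = old z-row − (-7)·(row 3/12).
Updated z-row coefficients: x1: 0, x2: 7/12, x3: 4/3, x4: -9/2, x5: 0, s1: 3/4, s2: 0, s3: 7/12.
The most negative is -9/2 in column x4, so x4 would enter next.

x4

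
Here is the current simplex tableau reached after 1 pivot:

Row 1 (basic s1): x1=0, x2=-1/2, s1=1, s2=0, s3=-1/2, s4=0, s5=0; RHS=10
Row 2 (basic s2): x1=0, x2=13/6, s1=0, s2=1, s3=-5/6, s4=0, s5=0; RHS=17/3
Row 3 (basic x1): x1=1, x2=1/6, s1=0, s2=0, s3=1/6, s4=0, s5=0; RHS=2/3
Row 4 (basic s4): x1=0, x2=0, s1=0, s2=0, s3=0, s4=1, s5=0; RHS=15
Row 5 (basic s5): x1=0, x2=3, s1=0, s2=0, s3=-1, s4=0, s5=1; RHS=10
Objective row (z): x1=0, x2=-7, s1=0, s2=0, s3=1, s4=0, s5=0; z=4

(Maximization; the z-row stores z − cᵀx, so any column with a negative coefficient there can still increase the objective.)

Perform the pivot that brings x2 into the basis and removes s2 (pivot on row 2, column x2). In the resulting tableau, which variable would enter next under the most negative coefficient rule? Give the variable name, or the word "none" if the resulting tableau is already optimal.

s3

Pivot element 13/6. New z-row = old z-row − (-7)·(row 2/(13/6)).
Updated z-row coefficients: x1: 0, x2: 0, s1: 0, s2: 42/13, s3: -22/13, s4: 0, s5: 0.
The most negative is -22/13 in column s3, so s3 would enter next.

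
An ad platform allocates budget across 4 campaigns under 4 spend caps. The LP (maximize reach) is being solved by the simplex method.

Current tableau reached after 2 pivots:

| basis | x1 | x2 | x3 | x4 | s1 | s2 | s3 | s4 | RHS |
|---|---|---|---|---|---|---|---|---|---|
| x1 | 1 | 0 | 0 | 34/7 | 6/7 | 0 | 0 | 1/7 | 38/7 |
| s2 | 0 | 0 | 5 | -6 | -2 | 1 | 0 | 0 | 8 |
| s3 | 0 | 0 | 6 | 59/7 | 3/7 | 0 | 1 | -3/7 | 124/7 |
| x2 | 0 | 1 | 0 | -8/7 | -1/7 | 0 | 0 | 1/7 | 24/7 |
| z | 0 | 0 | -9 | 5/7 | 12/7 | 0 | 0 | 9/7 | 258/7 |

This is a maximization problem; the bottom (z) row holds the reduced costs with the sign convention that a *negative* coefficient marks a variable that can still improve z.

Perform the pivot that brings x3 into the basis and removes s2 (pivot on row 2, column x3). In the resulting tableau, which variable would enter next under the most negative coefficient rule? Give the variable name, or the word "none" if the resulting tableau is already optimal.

Pivot element 5. New z-row = old z-row − (-9)·(row 2/5).
Updated z-row coefficients: x1: 0, x2: 0, x3: 0, x4: -353/35, s1: -66/35, s2: 9/5, s3: 0, s4: 9/7.
The most negative is -353/35 in column x4, so x4 would enter next.

x4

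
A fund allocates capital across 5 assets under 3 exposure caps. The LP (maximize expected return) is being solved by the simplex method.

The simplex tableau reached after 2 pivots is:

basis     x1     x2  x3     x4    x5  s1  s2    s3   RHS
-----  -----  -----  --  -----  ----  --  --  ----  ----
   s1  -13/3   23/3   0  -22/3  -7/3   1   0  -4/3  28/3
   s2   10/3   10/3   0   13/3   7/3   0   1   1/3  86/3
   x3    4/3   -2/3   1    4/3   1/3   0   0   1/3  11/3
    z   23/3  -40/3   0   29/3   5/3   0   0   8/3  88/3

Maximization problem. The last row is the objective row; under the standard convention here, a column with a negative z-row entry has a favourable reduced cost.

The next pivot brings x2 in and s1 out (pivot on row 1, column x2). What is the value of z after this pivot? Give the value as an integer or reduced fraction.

Minimum ratio for x2: (28/3)/(23/3) = 28/23.
z changes by −(z-row coeff of x2)·ratio = −(-40/3)·(28/23) = 1120/69.
New z = 88/3 + (1120/69) = 1048/23.

1048/23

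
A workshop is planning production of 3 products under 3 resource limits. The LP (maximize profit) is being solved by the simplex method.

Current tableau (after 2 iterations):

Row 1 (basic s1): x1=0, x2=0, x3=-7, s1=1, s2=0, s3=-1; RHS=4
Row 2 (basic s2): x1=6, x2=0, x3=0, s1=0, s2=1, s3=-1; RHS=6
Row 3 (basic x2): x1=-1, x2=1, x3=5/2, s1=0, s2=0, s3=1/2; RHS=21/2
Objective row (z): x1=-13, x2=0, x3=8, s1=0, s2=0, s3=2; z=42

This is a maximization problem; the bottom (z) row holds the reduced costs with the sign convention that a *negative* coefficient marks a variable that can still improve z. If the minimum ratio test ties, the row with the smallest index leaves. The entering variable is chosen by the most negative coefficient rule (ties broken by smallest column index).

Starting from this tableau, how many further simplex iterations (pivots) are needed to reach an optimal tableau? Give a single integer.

pivot: x1 in, s2 out → z = 55
pivot: s3 in, x2 out → z = 243/4
No improving column remains; optimal.

2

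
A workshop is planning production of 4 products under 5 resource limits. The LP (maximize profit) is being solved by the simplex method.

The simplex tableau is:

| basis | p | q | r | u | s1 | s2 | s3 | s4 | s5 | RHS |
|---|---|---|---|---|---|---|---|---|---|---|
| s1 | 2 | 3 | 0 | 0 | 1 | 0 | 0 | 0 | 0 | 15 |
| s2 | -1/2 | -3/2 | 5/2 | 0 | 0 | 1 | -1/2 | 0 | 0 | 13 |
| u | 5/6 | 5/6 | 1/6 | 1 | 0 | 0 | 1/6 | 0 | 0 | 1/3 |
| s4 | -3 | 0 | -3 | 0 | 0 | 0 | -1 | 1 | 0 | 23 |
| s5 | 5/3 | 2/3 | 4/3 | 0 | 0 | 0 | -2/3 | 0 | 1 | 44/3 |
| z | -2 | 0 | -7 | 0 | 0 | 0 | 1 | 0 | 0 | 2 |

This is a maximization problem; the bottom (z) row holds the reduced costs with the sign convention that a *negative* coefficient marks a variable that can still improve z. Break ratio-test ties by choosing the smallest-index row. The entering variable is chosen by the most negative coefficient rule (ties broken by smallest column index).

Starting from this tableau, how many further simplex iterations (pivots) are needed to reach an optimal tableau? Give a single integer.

1

pivot: r in, u out → z = 16
No improving column remains; optimal.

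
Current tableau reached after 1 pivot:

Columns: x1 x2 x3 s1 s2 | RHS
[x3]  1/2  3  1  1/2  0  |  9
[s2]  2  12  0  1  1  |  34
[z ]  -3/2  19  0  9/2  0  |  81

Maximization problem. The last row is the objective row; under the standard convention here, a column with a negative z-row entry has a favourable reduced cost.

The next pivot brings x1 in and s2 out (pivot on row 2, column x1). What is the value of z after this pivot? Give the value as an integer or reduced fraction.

Minimum ratio for x1: 34/2 = 17.
z changes by −(z-row coeff of x1)·ratio = −(-3/2)·17 = 51/2.
New z = 81 + (51/2) = 213/2.

213/2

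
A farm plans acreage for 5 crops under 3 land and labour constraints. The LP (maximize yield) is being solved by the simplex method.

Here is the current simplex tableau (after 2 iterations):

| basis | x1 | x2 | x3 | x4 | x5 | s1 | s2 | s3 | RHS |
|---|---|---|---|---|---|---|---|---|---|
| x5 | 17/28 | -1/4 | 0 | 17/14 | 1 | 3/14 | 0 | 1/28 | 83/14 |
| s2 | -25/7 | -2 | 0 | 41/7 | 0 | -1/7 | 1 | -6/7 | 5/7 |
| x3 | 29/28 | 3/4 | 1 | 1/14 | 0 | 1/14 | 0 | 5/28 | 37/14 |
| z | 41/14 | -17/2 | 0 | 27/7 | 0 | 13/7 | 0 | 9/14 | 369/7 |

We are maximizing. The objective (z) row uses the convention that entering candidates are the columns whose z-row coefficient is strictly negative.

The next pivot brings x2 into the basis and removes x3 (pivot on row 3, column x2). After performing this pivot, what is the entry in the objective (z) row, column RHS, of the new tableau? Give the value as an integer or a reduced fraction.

248/3

Pivot element is row 3, column x2: 3/4.
Normalize row 3: new (row 3, RHS) = (37/14)/(3/4) = 74/21.
z-row ← z-row − (-17/2)·(new row 3): 369/7 − (-17/2)·(74/21) = 248/3.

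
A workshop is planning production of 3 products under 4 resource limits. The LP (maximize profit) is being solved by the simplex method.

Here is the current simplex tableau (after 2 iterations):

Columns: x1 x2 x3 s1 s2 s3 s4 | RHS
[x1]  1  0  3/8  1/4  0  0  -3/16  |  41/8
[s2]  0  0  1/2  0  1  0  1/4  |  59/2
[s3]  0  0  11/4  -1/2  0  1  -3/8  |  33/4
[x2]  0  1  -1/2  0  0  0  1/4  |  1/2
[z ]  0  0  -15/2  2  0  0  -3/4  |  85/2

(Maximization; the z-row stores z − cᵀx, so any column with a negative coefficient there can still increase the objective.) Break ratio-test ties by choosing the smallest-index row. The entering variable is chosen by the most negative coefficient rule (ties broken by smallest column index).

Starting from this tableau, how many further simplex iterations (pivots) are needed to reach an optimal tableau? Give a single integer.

3

pivot: x3 in, s3 out → z = 65
pivot: s4 in, x2 out → z = 169/2
pivot: s1 in, x1 out → z = 90
No improving column remains; optimal.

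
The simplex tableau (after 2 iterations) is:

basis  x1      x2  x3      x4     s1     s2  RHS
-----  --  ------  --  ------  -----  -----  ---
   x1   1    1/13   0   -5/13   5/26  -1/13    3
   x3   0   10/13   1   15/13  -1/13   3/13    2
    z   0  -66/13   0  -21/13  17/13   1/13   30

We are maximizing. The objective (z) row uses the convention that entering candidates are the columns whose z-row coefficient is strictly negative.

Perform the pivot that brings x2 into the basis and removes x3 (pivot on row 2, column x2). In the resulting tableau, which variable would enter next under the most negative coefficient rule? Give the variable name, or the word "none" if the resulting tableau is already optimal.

none

Pivot element 10/13. New z-row = old z-row − (-66/13)·(row 2/(10/13)).
Updated z-row coefficients: x1: 0, x2: 0, x3: 33/5, x4: 6, s1: 4/5, s2: 8/5.
No coefficient is strictly negative; the tableau after this pivot is optimal.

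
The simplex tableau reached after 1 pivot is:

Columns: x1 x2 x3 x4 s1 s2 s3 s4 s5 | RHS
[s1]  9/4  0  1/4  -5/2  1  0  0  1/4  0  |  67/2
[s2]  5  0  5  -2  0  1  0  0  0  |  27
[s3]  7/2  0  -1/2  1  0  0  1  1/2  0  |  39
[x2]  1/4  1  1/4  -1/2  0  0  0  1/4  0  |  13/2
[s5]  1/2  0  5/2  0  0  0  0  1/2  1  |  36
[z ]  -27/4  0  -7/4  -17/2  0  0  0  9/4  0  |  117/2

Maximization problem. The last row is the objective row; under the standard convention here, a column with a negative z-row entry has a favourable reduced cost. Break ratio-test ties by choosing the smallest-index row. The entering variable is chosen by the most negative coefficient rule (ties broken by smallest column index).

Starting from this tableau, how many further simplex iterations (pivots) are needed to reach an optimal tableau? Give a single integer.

2

pivot: x4 in, s3 out → z = 390
pivot: x3 in, s5 out → z = 2382/5
No improving column remains; optimal.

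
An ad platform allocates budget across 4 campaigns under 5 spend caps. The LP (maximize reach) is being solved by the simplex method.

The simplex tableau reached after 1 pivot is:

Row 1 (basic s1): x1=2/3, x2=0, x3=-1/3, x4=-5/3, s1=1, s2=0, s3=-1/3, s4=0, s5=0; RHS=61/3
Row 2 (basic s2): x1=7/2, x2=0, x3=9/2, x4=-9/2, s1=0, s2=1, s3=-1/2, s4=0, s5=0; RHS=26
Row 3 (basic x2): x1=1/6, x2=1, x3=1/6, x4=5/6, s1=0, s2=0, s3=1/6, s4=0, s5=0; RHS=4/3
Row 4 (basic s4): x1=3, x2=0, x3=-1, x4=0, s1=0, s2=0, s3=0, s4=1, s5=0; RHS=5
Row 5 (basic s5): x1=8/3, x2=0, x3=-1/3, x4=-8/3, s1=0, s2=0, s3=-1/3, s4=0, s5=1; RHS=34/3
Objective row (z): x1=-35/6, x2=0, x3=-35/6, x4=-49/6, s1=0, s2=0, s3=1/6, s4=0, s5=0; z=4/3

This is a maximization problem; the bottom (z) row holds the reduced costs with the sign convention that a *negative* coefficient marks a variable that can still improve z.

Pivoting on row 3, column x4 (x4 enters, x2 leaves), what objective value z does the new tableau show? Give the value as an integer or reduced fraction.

Minimum ratio for x4: (4/3)/(5/6) = 8/5.
z changes by −(z-row coeff of x4)·ratio = −(-49/6)·(8/5) = 196/15.
New z = 4/3 + (196/15) = 72/5.

72/5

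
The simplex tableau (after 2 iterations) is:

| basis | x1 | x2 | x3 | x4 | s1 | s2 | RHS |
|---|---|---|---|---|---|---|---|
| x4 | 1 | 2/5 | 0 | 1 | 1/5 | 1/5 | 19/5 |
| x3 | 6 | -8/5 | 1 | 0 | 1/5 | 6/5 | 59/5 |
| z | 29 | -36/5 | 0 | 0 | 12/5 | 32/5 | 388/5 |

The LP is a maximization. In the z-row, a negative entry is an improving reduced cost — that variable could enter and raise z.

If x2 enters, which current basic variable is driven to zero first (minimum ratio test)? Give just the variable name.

Ratios: row 1 (x4): (19/5)/(2/5) = 19/2; row 2 (x3): entry -8/5 ≤ 0, skip.
Minimum ratio 19/2 is in the x4 row, so x4 leaves.

x4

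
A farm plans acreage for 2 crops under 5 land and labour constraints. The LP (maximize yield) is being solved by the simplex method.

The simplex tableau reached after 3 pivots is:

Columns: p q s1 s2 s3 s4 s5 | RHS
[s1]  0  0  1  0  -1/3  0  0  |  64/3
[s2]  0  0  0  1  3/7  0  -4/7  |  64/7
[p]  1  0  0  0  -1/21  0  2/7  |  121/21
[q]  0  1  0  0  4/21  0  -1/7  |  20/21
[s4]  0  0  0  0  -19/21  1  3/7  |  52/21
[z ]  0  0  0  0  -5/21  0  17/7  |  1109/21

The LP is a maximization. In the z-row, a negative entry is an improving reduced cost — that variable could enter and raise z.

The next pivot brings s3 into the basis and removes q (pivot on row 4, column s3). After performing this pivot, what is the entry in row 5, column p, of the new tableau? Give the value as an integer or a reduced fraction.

Pivot element is row 4, column s3: 4/21.
Normalize row 4: new (row 4, p) = 0/(4/21) = 0.
row 5 ← row 5 − (-19/21)·(new row 4): 0 − (-19/21)·0 = 0.

0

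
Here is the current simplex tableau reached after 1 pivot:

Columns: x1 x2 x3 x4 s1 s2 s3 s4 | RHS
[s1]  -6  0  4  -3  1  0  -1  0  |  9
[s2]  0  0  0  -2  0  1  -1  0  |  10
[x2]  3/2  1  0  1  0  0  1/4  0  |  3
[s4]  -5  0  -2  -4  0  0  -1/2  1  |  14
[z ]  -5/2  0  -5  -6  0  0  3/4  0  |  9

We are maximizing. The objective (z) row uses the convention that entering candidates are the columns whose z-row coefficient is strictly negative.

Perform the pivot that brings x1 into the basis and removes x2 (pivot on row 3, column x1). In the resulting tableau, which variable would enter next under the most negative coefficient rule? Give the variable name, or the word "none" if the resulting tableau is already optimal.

x3

Pivot element 3/2. New z-row = old z-row − (-5/2)·(row 3/(3/2)).
Updated z-row coefficients: x1: 0, x2: 5/3, x3: -5, x4: -13/3, s1: 0, s2: 0, s3: 7/6, s4: 0.
The most negative is -5 in column x3, so x3 would enter next.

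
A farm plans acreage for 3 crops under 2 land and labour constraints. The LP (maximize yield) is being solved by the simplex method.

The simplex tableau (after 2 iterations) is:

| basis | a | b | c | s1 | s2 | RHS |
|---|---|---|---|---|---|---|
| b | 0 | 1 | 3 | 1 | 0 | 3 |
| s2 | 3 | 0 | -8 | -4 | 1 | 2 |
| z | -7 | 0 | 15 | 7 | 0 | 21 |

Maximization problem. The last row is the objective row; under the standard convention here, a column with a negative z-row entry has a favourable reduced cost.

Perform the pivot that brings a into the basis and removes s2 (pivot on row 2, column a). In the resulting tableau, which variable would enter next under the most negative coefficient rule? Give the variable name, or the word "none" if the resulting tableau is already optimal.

Pivot element 3. New z-row = old z-row − (-7)·(row 2/3).
Updated z-row coefficients: a: 0, b: 0, c: -11/3, s1: -7/3, s2: 7/3.
The most negative is -11/3 in column c, so c would enter next.

c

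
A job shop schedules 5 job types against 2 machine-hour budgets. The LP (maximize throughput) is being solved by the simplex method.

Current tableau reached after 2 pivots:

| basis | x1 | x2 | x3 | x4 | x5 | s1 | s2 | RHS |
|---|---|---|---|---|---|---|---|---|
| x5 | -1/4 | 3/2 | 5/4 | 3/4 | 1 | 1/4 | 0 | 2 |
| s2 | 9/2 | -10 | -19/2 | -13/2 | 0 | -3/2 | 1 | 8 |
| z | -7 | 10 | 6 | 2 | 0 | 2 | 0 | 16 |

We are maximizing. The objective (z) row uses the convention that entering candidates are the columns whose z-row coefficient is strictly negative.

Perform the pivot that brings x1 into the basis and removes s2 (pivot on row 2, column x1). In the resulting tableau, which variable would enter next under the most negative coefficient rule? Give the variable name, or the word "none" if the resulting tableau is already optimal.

Pivot element 9/2. New z-row = old z-row − (-7)·(row 2/(9/2)).
Updated z-row coefficients: x1: 0, x2: -50/9, x3: -79/9, x4: -73/9, x5: 0, s1: -1/3, s2: 14/9.
The most negative is -79/9 in column x3, so x3 would enter next.

x3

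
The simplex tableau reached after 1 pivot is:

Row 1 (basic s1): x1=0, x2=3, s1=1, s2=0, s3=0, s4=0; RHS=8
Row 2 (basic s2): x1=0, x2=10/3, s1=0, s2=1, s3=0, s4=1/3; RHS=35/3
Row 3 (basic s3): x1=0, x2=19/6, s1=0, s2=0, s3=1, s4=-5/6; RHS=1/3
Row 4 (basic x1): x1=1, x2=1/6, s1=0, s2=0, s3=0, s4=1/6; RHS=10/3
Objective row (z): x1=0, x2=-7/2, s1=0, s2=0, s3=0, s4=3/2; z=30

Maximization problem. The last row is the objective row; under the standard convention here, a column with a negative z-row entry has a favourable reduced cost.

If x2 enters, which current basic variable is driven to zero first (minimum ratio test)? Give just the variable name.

Ratios: row 1 (s1): 8/3 = 8/3; row 2 (s2): (35/3)/(10/3) = 7/2; row 3 (s3): (1/3)/(19/6) = 2/19; row 4 (x1): (10/3)/(1/6) = 20.
Minimum ratio 2/19 is in the s3 row, so s3 leaves.

s3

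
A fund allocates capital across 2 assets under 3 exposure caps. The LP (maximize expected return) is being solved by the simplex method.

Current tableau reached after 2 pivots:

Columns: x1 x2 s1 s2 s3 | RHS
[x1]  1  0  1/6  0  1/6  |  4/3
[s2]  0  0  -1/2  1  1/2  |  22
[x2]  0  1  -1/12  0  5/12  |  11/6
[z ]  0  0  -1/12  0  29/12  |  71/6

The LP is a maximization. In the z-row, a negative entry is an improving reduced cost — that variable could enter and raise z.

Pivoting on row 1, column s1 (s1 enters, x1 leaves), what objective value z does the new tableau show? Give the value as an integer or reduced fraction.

25/2

Minimum ratio for s1: (4/3)/(1/6) = 8.
z changes by −(z-row coeff of s1)·ratio = −(-1/12)·8 = 2/3.
New z = 71/6 + (2/3) = 25/2.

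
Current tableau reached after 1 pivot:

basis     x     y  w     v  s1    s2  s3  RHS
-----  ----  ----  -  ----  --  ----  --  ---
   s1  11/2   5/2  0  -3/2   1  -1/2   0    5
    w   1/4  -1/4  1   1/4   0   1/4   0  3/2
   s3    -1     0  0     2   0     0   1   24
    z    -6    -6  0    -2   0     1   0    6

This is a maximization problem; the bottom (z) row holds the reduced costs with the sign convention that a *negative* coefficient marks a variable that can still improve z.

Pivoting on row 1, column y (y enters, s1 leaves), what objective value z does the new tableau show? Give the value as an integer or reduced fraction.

18

Minimum ratio for y: 5/(5/2) = 2.
z changes by −(z-row coeff of y)·ratio = −(-6)·2 = 12.
New z = 6 + 12 = 18.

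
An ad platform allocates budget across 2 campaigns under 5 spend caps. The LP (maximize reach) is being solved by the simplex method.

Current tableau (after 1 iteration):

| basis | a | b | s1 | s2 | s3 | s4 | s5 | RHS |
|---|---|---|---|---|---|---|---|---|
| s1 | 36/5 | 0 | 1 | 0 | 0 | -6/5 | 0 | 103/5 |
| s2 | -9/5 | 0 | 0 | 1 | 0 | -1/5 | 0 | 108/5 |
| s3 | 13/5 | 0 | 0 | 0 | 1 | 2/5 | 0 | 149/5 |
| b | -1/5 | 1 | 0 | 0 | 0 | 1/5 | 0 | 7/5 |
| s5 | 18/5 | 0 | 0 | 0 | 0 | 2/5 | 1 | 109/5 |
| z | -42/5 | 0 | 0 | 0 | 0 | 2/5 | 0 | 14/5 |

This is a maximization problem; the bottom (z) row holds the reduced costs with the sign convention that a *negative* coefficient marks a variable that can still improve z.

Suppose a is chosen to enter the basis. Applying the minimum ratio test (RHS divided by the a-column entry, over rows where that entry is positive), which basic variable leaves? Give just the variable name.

Ratios: row 1 (s1): (103/5)/(36/5) = 103/36; row 2 (s2): entry -9/5 ≤ 0, skip; row 3 (s3): (149/5)/(13/5) = 149/13; row 4 (b): entry -1/5 ≤ 0, skip; row 5 (s5): (109/5)/(18/5) = 109/18.
Minimum ratio 103/36 is in the s1 row, so s1 leaves.

s1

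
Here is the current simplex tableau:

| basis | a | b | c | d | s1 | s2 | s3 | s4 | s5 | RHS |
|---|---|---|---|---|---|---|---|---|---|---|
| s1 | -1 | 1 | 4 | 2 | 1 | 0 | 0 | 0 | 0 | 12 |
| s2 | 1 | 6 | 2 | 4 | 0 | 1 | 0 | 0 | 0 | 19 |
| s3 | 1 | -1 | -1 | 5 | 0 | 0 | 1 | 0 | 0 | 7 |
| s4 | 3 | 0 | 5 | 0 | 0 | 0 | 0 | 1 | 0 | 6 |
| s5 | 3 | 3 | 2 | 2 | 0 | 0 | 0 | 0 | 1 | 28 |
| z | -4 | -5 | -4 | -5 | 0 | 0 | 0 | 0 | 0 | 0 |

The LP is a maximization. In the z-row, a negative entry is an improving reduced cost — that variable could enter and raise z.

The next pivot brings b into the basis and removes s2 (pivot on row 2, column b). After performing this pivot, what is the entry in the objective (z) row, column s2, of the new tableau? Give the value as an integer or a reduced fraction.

Pivot element is row 2, column b: 6.
Normalize row 2: new (row 2, s2) = 1/6 = 1/6.
z-row ← z-row − (-5)·(new row 2): 0 − (-5)·(1/6) = 5/6.

5/6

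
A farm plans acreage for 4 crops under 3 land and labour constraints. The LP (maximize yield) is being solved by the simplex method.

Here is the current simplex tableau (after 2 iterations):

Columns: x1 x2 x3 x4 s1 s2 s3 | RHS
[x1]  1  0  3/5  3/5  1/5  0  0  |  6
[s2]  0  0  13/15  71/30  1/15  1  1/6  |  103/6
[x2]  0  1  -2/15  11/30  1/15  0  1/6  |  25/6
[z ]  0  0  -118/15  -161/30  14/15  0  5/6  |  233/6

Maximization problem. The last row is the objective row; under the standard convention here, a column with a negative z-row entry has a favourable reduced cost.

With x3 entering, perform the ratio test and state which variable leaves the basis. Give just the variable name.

x1

Ratios: row 1 (x1): 6/(3/5) = 10; row 2 (s2): (103/6)/(13/15) = 515/26; row 3 (x2): entry -2/15 ≤ 0, skip.
Minimum ratio 10 is in the x1 row, so x1 leaves.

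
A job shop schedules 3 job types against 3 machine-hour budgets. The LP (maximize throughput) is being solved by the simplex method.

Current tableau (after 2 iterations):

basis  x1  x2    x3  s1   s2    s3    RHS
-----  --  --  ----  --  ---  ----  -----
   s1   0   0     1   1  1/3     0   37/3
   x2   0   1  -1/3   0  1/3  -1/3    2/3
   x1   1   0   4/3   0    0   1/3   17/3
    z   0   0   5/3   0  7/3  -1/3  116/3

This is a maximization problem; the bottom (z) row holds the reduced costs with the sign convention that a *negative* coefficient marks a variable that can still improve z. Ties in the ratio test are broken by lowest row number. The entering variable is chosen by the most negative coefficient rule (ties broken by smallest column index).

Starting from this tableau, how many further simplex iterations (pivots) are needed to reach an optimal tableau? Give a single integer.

1

pivot: s3 in, x1 out → z = 133/3
No improving column remains; optimal.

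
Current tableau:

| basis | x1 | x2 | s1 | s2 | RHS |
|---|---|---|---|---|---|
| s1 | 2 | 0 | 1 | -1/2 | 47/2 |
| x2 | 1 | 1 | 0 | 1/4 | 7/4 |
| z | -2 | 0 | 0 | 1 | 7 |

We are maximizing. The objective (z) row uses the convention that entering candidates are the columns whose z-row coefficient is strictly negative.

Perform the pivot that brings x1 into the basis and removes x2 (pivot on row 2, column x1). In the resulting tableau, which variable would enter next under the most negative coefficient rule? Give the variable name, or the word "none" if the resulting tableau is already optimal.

Pivot element 1. New z-row = old z-row − (-2)·(row 2/1).
Updated z-row coefficients: x1: 0, x2: 2, s1: 0, s2: 3/2.
No coefficient is strictly negative; the tableau after this pivot is optimal.

none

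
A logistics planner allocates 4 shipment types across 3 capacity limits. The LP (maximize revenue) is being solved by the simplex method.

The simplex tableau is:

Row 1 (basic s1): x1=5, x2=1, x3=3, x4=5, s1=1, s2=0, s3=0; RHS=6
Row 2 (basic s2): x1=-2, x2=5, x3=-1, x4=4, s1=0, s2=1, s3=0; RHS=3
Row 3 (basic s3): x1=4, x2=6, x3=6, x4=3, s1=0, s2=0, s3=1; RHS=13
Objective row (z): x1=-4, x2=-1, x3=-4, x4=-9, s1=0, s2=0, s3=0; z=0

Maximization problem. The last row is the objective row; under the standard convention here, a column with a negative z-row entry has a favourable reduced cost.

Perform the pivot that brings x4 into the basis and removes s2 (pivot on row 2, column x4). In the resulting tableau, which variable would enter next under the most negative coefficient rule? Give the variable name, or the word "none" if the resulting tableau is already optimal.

x1

Pivot element 4. New z-row = old z-row − (-9)·(row 2/4).
Updated z-row coefficients: x1: -17/2, x2: 41/4, x3: -25/4, x4: 0, s1: 0, s2: 9/4, s3: 0.
The most negative is -17/2 in column x1, so x1 would enter next.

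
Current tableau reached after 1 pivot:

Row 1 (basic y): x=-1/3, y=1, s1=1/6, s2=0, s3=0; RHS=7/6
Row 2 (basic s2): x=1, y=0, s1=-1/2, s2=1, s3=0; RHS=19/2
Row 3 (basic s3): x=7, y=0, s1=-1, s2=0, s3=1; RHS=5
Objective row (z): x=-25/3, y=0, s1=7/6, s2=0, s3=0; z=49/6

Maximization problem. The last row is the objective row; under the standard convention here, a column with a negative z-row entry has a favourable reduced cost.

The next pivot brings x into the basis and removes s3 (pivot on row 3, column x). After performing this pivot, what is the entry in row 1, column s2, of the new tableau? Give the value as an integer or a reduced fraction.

Pivot element is row 3, column x: 7.
Normalize row 3: new (row 3, s2) = 0/7 = 0.
row 1 ← row 1 − (-1/3)·(new row 3): 0 − (-1/3)·0 = 0.

0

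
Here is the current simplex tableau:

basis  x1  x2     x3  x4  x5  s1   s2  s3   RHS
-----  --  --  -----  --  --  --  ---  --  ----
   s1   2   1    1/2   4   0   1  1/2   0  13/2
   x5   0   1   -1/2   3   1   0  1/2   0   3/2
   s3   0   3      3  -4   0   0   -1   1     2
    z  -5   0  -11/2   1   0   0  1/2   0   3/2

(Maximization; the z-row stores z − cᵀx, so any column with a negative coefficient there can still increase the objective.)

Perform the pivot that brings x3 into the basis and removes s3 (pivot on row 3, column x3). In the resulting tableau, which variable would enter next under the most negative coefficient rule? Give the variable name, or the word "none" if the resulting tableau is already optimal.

Pivot element 3. New z-row = old z-row − (-11/2)·(row 3/3).
Updated z-row coefficients: x1: -5, x2: 11/2, x3: 0, x4: -19/3, x5: 0, s1: 0, s2: -4/3, s3: 11/6.
The most negative is -19/3 in column x4, so x4 would enter next.

x4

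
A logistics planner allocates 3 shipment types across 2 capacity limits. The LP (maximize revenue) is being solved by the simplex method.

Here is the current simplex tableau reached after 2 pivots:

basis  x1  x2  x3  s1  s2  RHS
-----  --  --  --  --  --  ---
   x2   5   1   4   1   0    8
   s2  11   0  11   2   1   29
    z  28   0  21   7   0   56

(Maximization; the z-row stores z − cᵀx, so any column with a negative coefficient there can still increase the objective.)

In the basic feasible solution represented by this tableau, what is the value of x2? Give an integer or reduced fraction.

8

x2 is basic (row 1); its value is the RHS of that row: 8.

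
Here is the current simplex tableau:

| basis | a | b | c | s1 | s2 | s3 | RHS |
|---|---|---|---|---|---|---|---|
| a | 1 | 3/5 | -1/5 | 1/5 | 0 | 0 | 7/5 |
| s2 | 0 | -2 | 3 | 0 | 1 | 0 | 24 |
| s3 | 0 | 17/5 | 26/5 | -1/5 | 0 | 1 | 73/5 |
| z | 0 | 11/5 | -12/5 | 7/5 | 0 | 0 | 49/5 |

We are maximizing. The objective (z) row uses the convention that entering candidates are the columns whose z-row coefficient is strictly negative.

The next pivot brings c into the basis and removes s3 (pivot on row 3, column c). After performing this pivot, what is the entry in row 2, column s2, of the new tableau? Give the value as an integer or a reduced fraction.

1

Pivot element is row 3, column c: 26/5.
Normalize row 3: new (row 3, s2) = 0/(26/5) = 0.
row 2 ← row 2 − 3·(new row 3): 1 − 3·0 = 1.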